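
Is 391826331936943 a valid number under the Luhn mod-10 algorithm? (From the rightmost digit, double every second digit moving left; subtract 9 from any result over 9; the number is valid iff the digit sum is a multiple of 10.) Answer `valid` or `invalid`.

valid

From the right, keep odd positions and double even positions (subtract 9 from any doubled value over 9):
  doubled (positions 2,4,...): 8 3 9 6 3 7 9 → sum 45
  kept (positions 1,3,...): 3 9 3 1 3 2 1 3 → sum 25
Total = 70.
70 mod 10 = 0, so the number is valid.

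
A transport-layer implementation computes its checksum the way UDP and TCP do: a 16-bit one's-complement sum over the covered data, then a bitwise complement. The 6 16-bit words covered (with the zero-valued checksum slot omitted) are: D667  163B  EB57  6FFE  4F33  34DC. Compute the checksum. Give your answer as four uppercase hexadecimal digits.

33F7

One's-complement addition (fold any carry out of bit 15 back into bit 0):
  0xD667 + 0x163B = 0x0ECA2
  0xECA2 + 0xEB57 = 0x1D7F9 → wrap carry → 0xD7FA
  0xD7FA + 0x6FFE = 0x147F8 → wrap carry → 0x47F9
  0x47F9 + 0x4F33 = 0x0972C
  0x972C + 0x34DC = 0x0CC08
One's-complement sum = 0xCC08.
Checksum = ~0xCC08 & 0xFFFF = 0x33F7.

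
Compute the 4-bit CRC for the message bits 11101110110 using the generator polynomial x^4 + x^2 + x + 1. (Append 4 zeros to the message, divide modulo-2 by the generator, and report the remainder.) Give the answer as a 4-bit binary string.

1111

Append 4 zeros: 111011101100000. Divide by 10111 (XOR where the leading bit is 1):
  pos 0: 11101 XOR 10111 = 01010
  pos 1: 10101 XOR 10111 = 00010
  pos 4: 10101 XOR 10111 = 00010
  pos 7: 10100 XOR 10111 = 00011
  pos 10: 11000 XOR 10111 = 01111
Remainder (last 4 bits) = 1111. This is the CRC / FCS.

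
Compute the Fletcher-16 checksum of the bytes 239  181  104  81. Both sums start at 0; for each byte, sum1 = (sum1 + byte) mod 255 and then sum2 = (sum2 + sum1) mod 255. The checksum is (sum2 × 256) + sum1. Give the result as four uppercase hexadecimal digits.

Running sums (mod 255):
  after byte 0 (239): sum1=239, sum2=239
  after byte 1 (181): sum1=165, sum2=149
  after byte 2 (104): sum1=14, sum2=163
  after byte 3 (81): sum1=95, sum2=3
Checksum = sum2·256 + sum1 = 3·256 + 95 = 863 = 0x035F.

035F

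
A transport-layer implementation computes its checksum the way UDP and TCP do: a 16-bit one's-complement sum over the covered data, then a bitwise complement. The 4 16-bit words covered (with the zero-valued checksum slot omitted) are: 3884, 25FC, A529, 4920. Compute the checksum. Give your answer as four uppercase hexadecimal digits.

One's-complement addition (fold any carry out of bit 15 back into bit 0):
  0x3884 + 0x25FC = 0x05E80
  0x5E80 + 0xA529 = 0x103A9 → wrap carry → 0x03AA
  0x03AA + 0x4920 = 0x04CCA
One's-complement sum = 0x4CCA.
Checksum = ~0x4CCA & 0xFFFF = 0xB335.

B335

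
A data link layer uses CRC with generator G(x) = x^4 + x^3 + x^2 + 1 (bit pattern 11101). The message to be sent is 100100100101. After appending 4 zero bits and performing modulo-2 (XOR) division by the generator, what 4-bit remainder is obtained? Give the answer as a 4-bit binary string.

Append 4 zeros: 1001001001010000. Divide by 11101 (XOR where the leading bit is 1):
  pos 0: 10010 XOR 11101 = 01111
  pos 1: 11110 XOR 11101 = 00011
  pos 4: 11100 XOR 11101 = 00001
  pos 8: 11010 XOR 11101 = 00111
  pos 10: 11100 XOR 11101 = 00001
Remainder (last 4 bits) = 0010. This is the CRC / FCS.

0010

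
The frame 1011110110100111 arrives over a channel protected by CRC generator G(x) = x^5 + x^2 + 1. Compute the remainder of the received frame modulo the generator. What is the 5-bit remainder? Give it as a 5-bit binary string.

Modulo-2 division of 1011110110100111 by 100101:
  pos 0: 101111 XOR 100101 = 001010
  pos 2: 101001 XOR 100101 = 001100
  pos 4: 110010 XOR 100101 = 010111
  pos 5: 101111 XOR 100101 = 001010
  pos 7: 101000 XOR 100101 = 001101
  pos 9: 110111 XOR 100101 = 010010
  pos 10: 100101 XOR 100101 = 000000
Remainder = 00000 (zero — the frame passes the CRC check).

00000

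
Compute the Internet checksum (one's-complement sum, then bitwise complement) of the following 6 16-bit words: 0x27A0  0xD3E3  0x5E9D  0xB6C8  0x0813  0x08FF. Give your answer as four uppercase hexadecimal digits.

DE03

One's-complement addition (fold any carry out of bit 15 back into bit 0):
  0x27A0 + 0xD3E3 = 0x0FB83
  0xFB83 + 0x5E9D = 0x15A20 → wrap carry → 0x5A21
  0x5A21 + 0xB6C8 = 0x110E9 → wrap carry → 0x10EA
  0x10EA + 0x0813 = 0x018FD
  0x18FD + 0x08FF = 0x021FC
One's-complement sum = 0x21FC.
Checksum = ~0x21FC & 0xFFFF = 0xDE03.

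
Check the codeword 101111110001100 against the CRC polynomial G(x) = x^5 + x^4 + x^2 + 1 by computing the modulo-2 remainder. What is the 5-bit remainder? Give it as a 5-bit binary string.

Modulo-2 division of 101111110001100 by 110101:
  pos 0: 101111 XOR 110101 = 011010
  pos 1: 110101 XOR 110101 = 000000
  pos 7: 100011 XOR 110101 = 010110
  pos 8: 101100 XOR 110101 = 011001
  pos 9: 110010 XOR 110101 = 000111
Remainder = 00111 (nonzero — an error is detected).

00111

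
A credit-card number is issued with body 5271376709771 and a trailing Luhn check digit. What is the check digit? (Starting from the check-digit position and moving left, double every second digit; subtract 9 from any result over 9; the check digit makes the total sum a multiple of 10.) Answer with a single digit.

5

Partial digits right→left: 1 7 7 9 0 7 6 7 3 1 7 2 5
Double every second digit counting from the check-digit position (so the 1st, 3rd, 5th, ... of the partial from the right).
  doubled (with −9 where >9): 2 5 0 3 6 5 1 → sum 22
  kept as-is: 7 9 7 7 1 2 → sum 33
Total = 22 + 33 = 55.
Check digit = (10 − (55 mod 10)) mod 10 = 5.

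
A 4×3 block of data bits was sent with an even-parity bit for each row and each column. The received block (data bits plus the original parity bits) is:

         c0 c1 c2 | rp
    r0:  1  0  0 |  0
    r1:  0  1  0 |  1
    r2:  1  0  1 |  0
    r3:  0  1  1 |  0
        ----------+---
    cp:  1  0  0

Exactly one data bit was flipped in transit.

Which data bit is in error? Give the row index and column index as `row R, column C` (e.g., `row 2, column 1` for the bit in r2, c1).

Recompute each row's even parity and compare to rp:
  r0: data parity 1, sent rp 0 → mismatch
  r1: data parity 1, sent rp 1 → ok
  r2: data parity 0, sent rp 0 → ok
  r3: data parity 0, sent rp 0 → ok
Recompute each column's even parity and compare to cp:
  c0: data parity 0, sent cp 1 → mismatch
  c1: data parity 0, sent cp 0 → ok
  c2: data parity 0, sent cp 0 → ok
Exactly one row (r0) and one column (c0) fail → the flipped bit is at their intersection.

row 0, column 0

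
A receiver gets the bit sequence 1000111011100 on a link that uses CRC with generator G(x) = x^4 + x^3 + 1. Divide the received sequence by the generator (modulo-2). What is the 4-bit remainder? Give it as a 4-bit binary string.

0000

Modulo-2 division of 1000111011100 by 11001:
  pos 0: 10001 XOR 11001 = 01000
  pos 1: 10001 XOR 11001 = 01000
  pos 2: 10001 XOR 11001 = 01000
  pos 3: 10000 XOR 11001 = 01001
  pos 4: 10011 XOR 11001 = 01010
  pos 5: 10101 XOR 11001 = 01100
  pos 6: 11001 XOR 11001 = 00000
Remainder = 0000 (zero — the frame passes the CRC check).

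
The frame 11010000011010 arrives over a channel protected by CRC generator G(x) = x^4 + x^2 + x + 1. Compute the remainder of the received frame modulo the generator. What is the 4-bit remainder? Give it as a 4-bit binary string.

0000

Modulo-2 division of 11010000011010 by 10111:
  pos 0: 11010 XOR 10111 = 01101
  pos 1: 11010 XOR 10111 = 01101
  pos 2: 11010 XOR 10111 = 01101
  pos 3: 11010 XOR 10111 = 01101
  pos 4: 11010 XOR 10111 = 01101
  pos 5: 11011 XOR 10111 = 01100
  pos 6: 11001 XOR 10111 = 01110
  pos 7: 11100 XOR 10111 = 01011
  pos 8: 10111 XOR 10111 = 00000
Remainder = 0000 (zero — the frame passes the CRC check).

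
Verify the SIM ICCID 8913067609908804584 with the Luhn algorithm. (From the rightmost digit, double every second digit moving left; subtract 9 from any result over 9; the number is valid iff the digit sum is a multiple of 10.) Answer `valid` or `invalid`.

invalid

From the right, keep odd positions and double even positions (subtract 9 from any doubled value over 9):
  doubled (positions 2,4,...): 7 8 7 0 9 3 3 6 9 → sum 52
  kept (positions 1,3,...): 4 5 0 8 9 0 7 0 1 8 → sum 42
Total = 94.
94 mod 10 = 4, so the number is invalid.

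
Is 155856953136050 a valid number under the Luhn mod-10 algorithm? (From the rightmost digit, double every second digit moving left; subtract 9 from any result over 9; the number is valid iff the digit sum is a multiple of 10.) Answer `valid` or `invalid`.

invalid

From the right, keep odd positions and double even positions (subtract 9 from any doubled value over 9):
  doubled (positions 2,4,...): 1 3 2 1 3 7 1 → sum 18
  kept (positions 1,3,...): 0 0 3 3 9 5 5 1 → sum 26
Total = 44.
44 mod 10 = 4, so the number is invalid.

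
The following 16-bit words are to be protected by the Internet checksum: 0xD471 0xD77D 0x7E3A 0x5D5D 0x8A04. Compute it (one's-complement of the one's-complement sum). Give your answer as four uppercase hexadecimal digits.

One's-complement addition (fold any carry out of bit 15 back into bit 0):
  0xD471 + 0xD77D = 0x1ABEE → wrap carry → 0xABEF
  0xABEF + 0x7E3A = 0x12A29 → wrap carry → 0x2A2A
  0x2A2A + 0x5D5D = 0x08787
  0x8787 + 0x8A04 = 0x1118B → wrap carry → 0x118C
One's-complement sum = 0x118C.
Checksum = ~0x118C & 0xFFFF = 0xEE73.

EE73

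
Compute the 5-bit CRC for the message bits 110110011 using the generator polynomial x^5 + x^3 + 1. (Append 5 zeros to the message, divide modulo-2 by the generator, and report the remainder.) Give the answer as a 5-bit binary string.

11110

Append 5 zeros: 11011001100000. Divide by 101001 (XOR where the leading bit is 1):
  pos 0: 110110 XOR 101001 = 011111
  pos 1: 111110 XOR 101001 = 010111
  pos 2: 101111 XOR 101001 = 000110
  pos 5: 110100 XOR 101001 = 011101
  pos 6: 111010 XOR 101001 = 010011
  pos 7: 100110 XOR 101001 = 001111
Remainder (last 5 bits) = 11110. This is the CRC / FCS.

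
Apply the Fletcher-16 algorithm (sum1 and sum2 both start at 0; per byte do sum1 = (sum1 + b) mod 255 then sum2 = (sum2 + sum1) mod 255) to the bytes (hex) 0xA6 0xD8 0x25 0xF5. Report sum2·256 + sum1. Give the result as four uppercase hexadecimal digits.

659A

Running sums (mod 255):
  after byte 0 (0xA6): sum1=166, sum2=166
  after byte 1 (0xD8): sum1=127, sum2=38
  after byte 2 (0x25): sum1=164, sum2=202
  after byte 3 (0xF5): sum1=154, sum2=101
Checksum = sum2·256 + sum1 = 101·256 + 154 = 26010 = 0x659A.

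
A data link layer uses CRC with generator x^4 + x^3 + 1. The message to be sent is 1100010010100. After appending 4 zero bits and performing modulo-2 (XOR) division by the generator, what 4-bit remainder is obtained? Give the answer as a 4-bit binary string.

Append 4 zeros: 11000100101000000. Divide by 11001 (XOR where the leading bit is 1):
  pos 0: 11000 XOR 11001 = 00001
  pos 4: 11001 XOR 11001 = 00000
  pos 10: 10000 XOR 11001 = 01001
  pos 11: 10010 XOR 11001 = 01011
  pos 12: 10110 XOR 11001 = 01111
Remainder (last 4 bits) = 1111. This is the CRC / FCS.

1111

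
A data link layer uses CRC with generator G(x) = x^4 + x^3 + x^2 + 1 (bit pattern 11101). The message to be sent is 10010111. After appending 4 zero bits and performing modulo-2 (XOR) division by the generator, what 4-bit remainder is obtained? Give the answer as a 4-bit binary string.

1011

Append 4 zeros: 100101110000. Divide by 11101 (XOR where the leading bit is 1):
  pos 0: 10010 XOR 11101 = 01111
  pos 1: 11111 XOR 11101 = 00010
  pos 4: 10110 XOR 11101 = 01011
  pos 5: 10110 XOR 11101 = 01011
  pos 6: 10110 XOR 11101 = 01011
  pos 7: 10110 XOR 11101 = 01011
Remainder (last 4 bits) = 1011. This is the CRC / FCS.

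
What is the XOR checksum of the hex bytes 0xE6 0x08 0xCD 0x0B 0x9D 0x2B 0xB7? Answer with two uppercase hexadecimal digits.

XOR the bytes together:
  start with 0xE6
  0xE6 ⊕ 0x08 = 0xEE
  0xEE ⊕ 0xCD = 0x23
  0x23 ⊕ 0x0B = 0x28
  0x28 ⊕ 0x9D = 0xB5
  0xB5 ⊕ 0x2B = 0x9E
  0x9E ⊕ 0xB7 = 0x29

29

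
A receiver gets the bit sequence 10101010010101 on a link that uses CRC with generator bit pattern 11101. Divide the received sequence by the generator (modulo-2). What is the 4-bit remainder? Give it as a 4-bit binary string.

1110

Modulo-2 division of 10101010010101 by 11101:
  pos 0: 10101 XOR 11101 = 01000
  pos 1: 10000 XOR 11101 = 01101
  pos 2: 11011 XOR 11101 = 00110
  pos 4: 11000 XOR 11101 = 00101
  pos 6: 10110 XOR 11101 = 01011
  pos 7: 10111 XOR 11101 = 01010
  pos 8: 10100 XOR 11101 = 01001
  pos 9: 10011 XOR 11101 = 01110
Remainder = 1110 (nonzero — an error is detected).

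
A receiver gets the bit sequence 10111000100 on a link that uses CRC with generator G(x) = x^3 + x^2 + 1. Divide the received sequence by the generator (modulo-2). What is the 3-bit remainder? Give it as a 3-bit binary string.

100

Modulo-2 division of 10111000100 by 1101:
  pos 0: 1011 XOR 1101 = 0110
  pos 1: 1101 XOR 1101 = 0000
Remainder = 100 (nonzero — an error is detected).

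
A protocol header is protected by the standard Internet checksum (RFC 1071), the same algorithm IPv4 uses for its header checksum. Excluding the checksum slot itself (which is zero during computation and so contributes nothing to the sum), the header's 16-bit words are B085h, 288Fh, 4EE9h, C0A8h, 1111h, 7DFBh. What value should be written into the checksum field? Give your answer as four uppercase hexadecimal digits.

One's-complement addition (fold any carry out of bit 15 back into bit 0):
  0xB085 + 0x288F = 0x0D914
  0xD914 + 0x4EE9 = 0x127FD → wrap carry → 0x27FE
  0x27FE + 0xC0A8 = 0x0E8A6
  0xE8A6 + 0x1111 = 0x0F9B7
  0xF9B7 + 0x7DFB = 0x177B2 → wrap carry → 0x77B3
One's-complement sum = 0x77B3.
Checksum = ~0x77B3 & 0xFFFF = 0x884C.

884C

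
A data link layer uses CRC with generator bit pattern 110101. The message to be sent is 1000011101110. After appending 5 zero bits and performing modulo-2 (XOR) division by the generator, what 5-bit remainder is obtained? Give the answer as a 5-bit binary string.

Append 5 zeros: 100001110111000000. Divide by 110101 (XOR where the leading bit is 1):
  pos 0: 100001 XOR 110101 = 010100
  pos 1: 101001 XOR 110101 = 011100
  pos 2: 111001 XOR 110101 = 001100
  pos 4: 110001 XOR 110101 = 000100
  pos 7: 100110 XOR 110101 = 010011
  pos 8: 100110 XOR 110101 = 010011
  pos 9: 100110 XOR 110101 = 010011
  pos 10: 100110 XOR 110101 = 010011
  pos 11: 100110 XOR 110101 = 010011
  pos 12: 100110 XOR 110101 = 010011
Remainder (last 5 bits) = 10011. This is the CRC / FCS.

10011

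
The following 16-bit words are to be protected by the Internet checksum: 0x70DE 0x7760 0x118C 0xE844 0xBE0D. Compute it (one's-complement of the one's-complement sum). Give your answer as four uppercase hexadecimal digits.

One's-complement addition (fold any carry out of bit 15 back into bit 0):
  0x70DE + 0x7760 = 0x0E83E
  0xE83E + 0x118C = 0x0F9CA
  0xF9CA + 0xE844 = 0x1E20E → wrap carry → 0xE20F
  0xE20F + 0xBE0D = 0x1A01C → wrap carry → 0xA01D
One's-complement sum = 0xA01D.
Checksum = ~0xA01D & 0xFFFF = 0x5FE2.

5FE2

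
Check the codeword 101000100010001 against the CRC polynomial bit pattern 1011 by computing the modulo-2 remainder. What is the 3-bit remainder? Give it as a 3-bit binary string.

011

Modulo-2 division of 101000100010001 by 1011:
  pos 0: 1010 XOR 1011 = 0001
  pos 3: 1001 XOR 1011 = 0010
  pos 5: 1000 XOR 1011 = 0011
  pos 7: 1101 XOR 1011 = 0110
  pos 8: 1100 XOR 1011 = 0111
  pos 9: 1110 XOR 1011 = 0101
  pos 10: 1010 XOR 1011 = 0001
Remainder = 011 (nonzero — an error is detected).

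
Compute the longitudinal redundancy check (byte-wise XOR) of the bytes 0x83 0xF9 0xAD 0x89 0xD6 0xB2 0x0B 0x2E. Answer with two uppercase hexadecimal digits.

1F

XOR the bytes together:
  start with 0x83
  0x83 ⊕ 0xF9 = 0x7A
  0x7A ⊕ 0xAD = 0xD7
  0xD7 ⊕ 0x89 = 0x5E
  0x5E ⊕ 0xD6 = 0x88
  0x88 ⊕ 0xB2 = 0x3A
  0x3A ⊕ 0x0B = 0x31
  0x31 ⊕ 0x2E = 0x1F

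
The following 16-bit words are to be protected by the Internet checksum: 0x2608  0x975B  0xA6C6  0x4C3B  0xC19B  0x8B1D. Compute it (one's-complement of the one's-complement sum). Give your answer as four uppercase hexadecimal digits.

One's-complement addition (fold any carry out of bit 15 back into bit 0):
  0x2608 + 0x975B = 0x0BD63
  0xBD63 + 0xA6C6 = 0x16429 → wrap carry → 0x642A
  0x642A + 0x4C3B = 0x0B065
  0xB065 + 0xC19B = 0x17200 → wrap carry → 0x7201
  0x7201 + 0x8B1D = 0x0FD1E
One's-complement sum = 0xFD1E.
Checksum = ~0xFD1E & 0xFFFF = 0x02E1.

02E1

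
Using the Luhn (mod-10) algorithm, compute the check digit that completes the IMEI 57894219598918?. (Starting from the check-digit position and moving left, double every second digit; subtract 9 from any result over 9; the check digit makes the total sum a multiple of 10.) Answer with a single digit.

Partial digits right→left: 8 1 9 8 9 5 9 1 2 4 9 8 7 5
Double every second digit counting from the check-digit position (so the 1st, 3rd, 5th, ... of the partial from the right).
  doubled (with −9 where >9): 7 9 9 9 4 9 5 → sum 52
  kept as-is: 1 8 5 1 4 8 5 → sum 32
Total = 52 + 32 = 84.
Check digit = (10 − (84 mod 10)) mod 10 = 6.

6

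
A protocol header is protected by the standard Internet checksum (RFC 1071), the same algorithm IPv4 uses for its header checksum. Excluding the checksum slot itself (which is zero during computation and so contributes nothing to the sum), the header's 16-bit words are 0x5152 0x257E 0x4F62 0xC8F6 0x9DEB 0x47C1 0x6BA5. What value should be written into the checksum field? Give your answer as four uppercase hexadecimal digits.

One's-complement addition (fold any carry out of bit 15 back into bit 0):
  0x5152 + 0x257E = 0x076D0
  0x76D0 + 0x4F62 = 0x0C632
  0xC632 + 0xC8F6 = 0x18F28 → wrap carry → 0x8F29
  0x8F29 + 0x9DEB = 0x12D14 → wrap carry → 0x2D15
  0x2D15 + 0x47C1 = 0x074D6
  0x74D6 + 0x6BA5 = 0x0E07B
One's-complement sum = 0xE07B.
Checksum = ~0xE07B & 0xFFFF = 0x1F84.

1F84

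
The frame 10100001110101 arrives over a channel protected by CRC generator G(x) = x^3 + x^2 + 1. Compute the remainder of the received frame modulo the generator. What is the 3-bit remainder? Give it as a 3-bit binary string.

Modulo-2 division of 10100001110101 by 1101:
  pos 0: 1010 XOR 1101 = 0111
  pos 1: 1110 XOR 1101 = 0011
  pos 3: 1100 XOR 1101 = 0001
  pos 6: 1111 XOR 1101 = 0010
  pos 8: 1001 XOR 1101 = 0100
  pos 9: 1000 XOR 1101 = 0101
  pos 10: 1011 XOR 1101 = 0110
Remainder = 110 (nonzero — an error is detected).

110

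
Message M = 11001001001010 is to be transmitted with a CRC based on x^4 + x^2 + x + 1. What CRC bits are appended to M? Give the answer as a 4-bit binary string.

Append 4 zeros: 110010010010100000. Divide by 10111 (XOR where the leading bit is 1):
  pos 0: 11001 XOR 10111 = 01110
  pos 1: 11100 XOR 10111 = 01011
  pos 2: 10110 XOR 10111 = 00001
  pos 6: 11001 XOR 10111 = 01110
  pos 7: 11100 XOR 10111 = 01011
  pos 8: 10111 XOR 10111 = 00000
Remainder (last 4 bits) = 0000. This is the CRC / FCS.

0000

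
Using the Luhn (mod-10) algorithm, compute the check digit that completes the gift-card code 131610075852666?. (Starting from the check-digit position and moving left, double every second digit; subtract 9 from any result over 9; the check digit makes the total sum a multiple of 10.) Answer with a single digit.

4

Partial digits right→left: 6 6 6 2 5 8 5 7 0 0 1 6 1 3 1
Double every second digit counting from the check-digit position (so the 1st, 3rd, 5th, ... of the partial from the right).
  doubled (with −9 where >9): 3 3 1 1 0 2 2 2 → sum 14
  kept as-is: 6 2 8 7 0 6 3 → sum 32
Total = 14 + 32 = 46.
Check digit = (10 − (46 mod 10)) mod 10 = 4.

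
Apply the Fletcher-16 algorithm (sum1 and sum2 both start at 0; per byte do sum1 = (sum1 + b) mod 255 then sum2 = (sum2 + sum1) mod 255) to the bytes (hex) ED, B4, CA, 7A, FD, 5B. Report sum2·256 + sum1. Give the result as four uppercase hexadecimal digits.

Running sums (mod 255):
  after byte 0 (ED): sum1=237, sum2=237
  after byte 1 (B4): sum1=162, sum2=144
  after byte 2 (CA): sum1=109, sum2=253
  after byte 3 (7A): sum1=231, sum2=229
  after byte 4 (FD): sum1=229, sum2=203
  after byte 5 (5B): sum1=65, sum2=13
Checksum = sum2·256 + sum1 = 13·256 + 65 = 3393 = 0x0D41.

0D41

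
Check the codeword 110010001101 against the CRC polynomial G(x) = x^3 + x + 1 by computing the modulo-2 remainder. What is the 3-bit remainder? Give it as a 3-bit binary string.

010

Modulo-2 division of 110010001101 by 1011:
  pos 0: 1100 XOR 1011 = 0111
  pos 1: 1111 XOR 1011 = 0100
  pos 2: 1000 XOR 1011 = 0011
  pos 4: 1100 XOR 1011 = 0111
  pos 5: 1111 XOR 1011 = 0100
  pos 6: 1001 XOR 1011 = 0010
  pos 8: 1001 XOR 1011 = 0010
Remainder = 010 (nonzero — an error is detected).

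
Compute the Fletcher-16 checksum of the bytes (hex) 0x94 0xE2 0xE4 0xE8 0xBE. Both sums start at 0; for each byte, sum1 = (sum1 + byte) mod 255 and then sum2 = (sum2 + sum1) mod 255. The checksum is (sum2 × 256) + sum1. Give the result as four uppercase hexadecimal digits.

Running sums (mod 255):
  after byte 0 (0x94): sum1=148, sum2=148
  after byte 1 (0xE2): sum1=119, sum2=12
  after byte 2 (0xE4): sum1=92, sum2=104
  after byte 3 (0xE8): sum1=69, sum2=173
  after byte 4 (0xBE): sum1=4, sum2=177
Checksum = sum2·256 + sum1 = 177·256 + 4 = 45316 = 0xB104.

B104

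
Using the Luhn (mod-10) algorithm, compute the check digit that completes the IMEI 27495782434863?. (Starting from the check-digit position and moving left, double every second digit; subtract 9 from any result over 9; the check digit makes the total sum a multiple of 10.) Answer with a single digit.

5

Partial digits right→left: 3 6 8 4 3 4 2 8 7 5 9 4 7 2
Double every second digit counting from the check-digit position (so the 1st, 3rd, 5th, ... of the partial from the right).
  doubled (with −9 where >9): 6 7 6 4 5 9 5 → sum 42
  kept as-is: 6 4 4 8 5 4 2 → sum 33
Total = 42 + 33 = 75.
Check digit = (10 − (75 mod 10)) mod 10 = 5.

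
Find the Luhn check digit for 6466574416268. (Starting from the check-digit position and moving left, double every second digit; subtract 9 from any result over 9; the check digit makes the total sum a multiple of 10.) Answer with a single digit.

9

Partial digits right→left: 8 6 2 6 1 4 4 7 5 6 6 4 6
Double every second digit counting from the check-digit position (so the 1st, 3rd, 5th, ... of the partial from the right).
  doubled (with −9 where >9): 7 4 2 8 1 3 3 → sum 28
  kept as-is: 6 6 4 7 6 4 → sum 33
Total = 28 + 33 = 61.
Check digit = (10 − (61 mod 10)) mod 10 = 9.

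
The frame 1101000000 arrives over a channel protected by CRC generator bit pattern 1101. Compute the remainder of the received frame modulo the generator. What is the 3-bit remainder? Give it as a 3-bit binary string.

000

Modulo-2 division of 1101000000 by 1101:
  pos 0: 1101 XOR 1101 = 0000
Remainder = 000 (zero — the frame passes the CRC check).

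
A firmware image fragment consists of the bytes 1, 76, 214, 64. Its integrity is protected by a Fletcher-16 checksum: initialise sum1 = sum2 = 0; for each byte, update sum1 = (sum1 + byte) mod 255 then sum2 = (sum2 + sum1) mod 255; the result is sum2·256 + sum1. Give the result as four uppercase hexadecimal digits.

Running sums (mod 255):
  after byte 0 (1): sum1=1, sum2=1
  after byte 1 (76): sum1=77, sum2=78
  after byte 2 (214): sum1=36, sum2=114
  after byte 3 (64): sum1=100, sum2=214
Checksum = sum2·256 + sum1 = 214·256 + 100 = 54884 = 0xD664.

D664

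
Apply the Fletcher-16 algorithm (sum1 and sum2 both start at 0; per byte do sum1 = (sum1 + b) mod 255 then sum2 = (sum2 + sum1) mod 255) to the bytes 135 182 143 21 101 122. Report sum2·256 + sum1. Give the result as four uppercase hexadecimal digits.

Running sums (mod 255):
  after byte 0 (135): sum1=135, sum2=135
  after byte 1 (182): sum1=62, sum2=197
  after byte 2 (143): sum1=205, sum2=147
  after byte 3 (21): sum1=226, sum2=118
  after byte 4 (101): sum1=72, sum2=190
  after byte 5 (122): sum1=194, sum2=129
Checksum = sum2·256 + sum1 = 129·256 + 194 = 33218 = 0x81C2.

81C2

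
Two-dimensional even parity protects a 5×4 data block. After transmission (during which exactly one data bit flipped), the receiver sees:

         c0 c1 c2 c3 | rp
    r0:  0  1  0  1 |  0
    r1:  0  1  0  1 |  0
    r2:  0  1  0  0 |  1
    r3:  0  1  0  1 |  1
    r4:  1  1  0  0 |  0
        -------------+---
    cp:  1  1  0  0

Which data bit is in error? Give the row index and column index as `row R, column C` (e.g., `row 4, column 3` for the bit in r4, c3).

row 3, column 3

Recompute each row's even parity and compare to rp:
  r0: data parity 0, sent rp 0 → ok
  r1: data parity 0, sent rp 0 → ok
  r2: data parity 1, sent rp 1 → ok
  r3: data parity 0, sent rp 1 → mismatch
  r4: data parity 0, sent rp 0 → ok
Recompute each column's even parity and compare to cp:
  c0: data parity 1, sent cp 1 → ok
  c1: data parity 1, sent cp 1 → ok
  c2: data parity 0, sent cp 0 → ok
  c3: data parity 1, sent cp 0 → mismatch
Exactly one row (r3) and one column (c3) fail → the flipped bit is at their intersection.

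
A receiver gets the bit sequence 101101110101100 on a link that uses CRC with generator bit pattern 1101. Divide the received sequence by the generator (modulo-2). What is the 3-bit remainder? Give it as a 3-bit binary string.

Modulo-2 division of 101101110101100 by 1101:
  pos 0: 1011 XOR 1101 = 0110
  pos 1: 1100 XOR 1101 = 0001
  pos 4: 1111 XOR 1101 = 0010
  pos 6: 1001 XOR 1101 = 0100
  pos 7: 1000 XOR 1101 = 0101
  pos 8: 1011 XOR 1101 = 0110
  pos 9: 1101 XOR 1101 = 0000
Remainder = 000 (zero — the frame passes the CRC check).

000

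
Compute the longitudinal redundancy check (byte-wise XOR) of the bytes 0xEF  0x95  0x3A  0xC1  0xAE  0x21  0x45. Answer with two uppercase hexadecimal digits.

4B

XOR the bytes together:
  start with 0xEF
  0xEF ⊕ 0x95 = 0x7A
  0x7A ⊕ 0x3A = 0x40
  0x40 ⊕ 0xC1 = 0x81
  0x81 ⊕ 0xAE = 0x2F
  0x2F ⊕ 0x21 = 0x0E
  0x0E ⊕ 0x45 = 0x4B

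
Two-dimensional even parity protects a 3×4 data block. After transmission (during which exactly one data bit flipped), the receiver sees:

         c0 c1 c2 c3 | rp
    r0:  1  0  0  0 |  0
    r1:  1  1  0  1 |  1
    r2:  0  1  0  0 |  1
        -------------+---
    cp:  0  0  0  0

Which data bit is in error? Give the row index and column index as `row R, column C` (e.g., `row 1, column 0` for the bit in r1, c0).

row 0, column 3

Recompute each row's even parity and compare to rp:
  r0: data parity 1, sent rp 0 → mismatch
  r1: data parity 1, sent rp 1 → ok
  r2: data parity 1, sent rp 1 → ok
Recompute each column's even parity and compare to cp:
  c0: data parity 0, sent cp 0 → ok
  c1: data parity 0, sent cp 0 → ok
  c2: data parity 0, sent cp 0 → ok
  c3: data parity 1, sent cp 0 → mismatch
Exactly one row (r0) and one column (c3) fail → the flipped bit is at their intersection.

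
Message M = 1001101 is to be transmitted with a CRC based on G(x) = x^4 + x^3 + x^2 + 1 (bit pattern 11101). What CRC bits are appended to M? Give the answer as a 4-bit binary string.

Append 4 zeros: 10011010000. Divide by 11101 (XOR where the leading bit is 1):
  pos 0: 10011 XOR 11101 = 01110
  pos 1: 11100 XOR 11101 = 00001
  pos 5: 11000 XOR 11101 = 00101
Remainder (last 4 bits) = 1010. This is the CRC / FCS.

1010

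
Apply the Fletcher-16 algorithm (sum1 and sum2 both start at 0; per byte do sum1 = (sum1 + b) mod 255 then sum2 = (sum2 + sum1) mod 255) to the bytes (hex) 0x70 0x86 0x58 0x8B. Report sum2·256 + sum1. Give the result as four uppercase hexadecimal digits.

Running sums (mod 255):
  after byte 0 (0x70): sum1=112, sum2=112
  after byte 1 (0x86): sum1=246, sum2=103
  after byte 2 (0x58): sum1=79, sum2=182
  after byte 3 (0x8B): sum1=218, sum2=145
Checksum = sum2·256 + sum1 = 145·256 + 218 = 37338 = 0x91DA.

91DA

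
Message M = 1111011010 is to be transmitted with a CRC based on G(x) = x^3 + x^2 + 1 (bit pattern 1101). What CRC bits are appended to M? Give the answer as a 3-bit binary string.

101

Append 3 zeros: 1111011010000. Divide by 1101 (XOR where the leading bit is 1):
  pos 0: 1111 XOR 1101 = 0010
  pos 2: 1001 XOR 1101 = 0100
  pos 3: 1001 XOR 1101 = 0100
  pos 4: 1000 XOR 1101 = 0101
  pos 5: 1011 XOR 1101 = 0110
  pos 6: 1100 XOR 1101 = 0001
  pos 9: 1000 XOR 1101 = 0101
Remainder (last 3 bits) = 101. This is the CRC / FCS.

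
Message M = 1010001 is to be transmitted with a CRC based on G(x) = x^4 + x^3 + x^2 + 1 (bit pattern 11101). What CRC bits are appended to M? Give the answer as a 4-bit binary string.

0111

Append 4 zeros: 10100010000. Divide by 11101 (XOR where the leading bit is 1):
  pos 0: 10100 XOR 11101 = 01001
  pos 1: 10010 XOR 11101 = 01111
  pos 2: 11111 XOR 11101 = 00010
  pos 5: 10000 XOR 11101 = 01101
  pos 6: 11010 XOR 11101 = 00111
Remainder (last 4 bits) = 0111. This is the CRC / FCS.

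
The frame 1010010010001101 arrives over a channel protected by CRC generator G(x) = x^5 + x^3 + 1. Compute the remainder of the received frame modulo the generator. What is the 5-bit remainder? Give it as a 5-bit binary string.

Modulo-2 division of 1010010010001101 by 101001:
  pos 0: 101001 XOR 101001 = 000000
  pos 8: 100011 XOR 101001 = 001010
  pos 10: 101001 XOR 101001 = 000000
Remainder = 00000 (zero — the frame passes the CRC check).

00000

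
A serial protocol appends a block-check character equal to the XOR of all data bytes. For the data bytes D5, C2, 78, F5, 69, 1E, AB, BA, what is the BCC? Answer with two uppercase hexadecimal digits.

XOR the bytes together:
  start with 0xD5
  0xD5 ⊕ 0xC2 = 0x17
  0x17 ⊕ 0x78 = 0x6F
  0x6F ⊕ 0xF5 = 0x9A
  0x9A ⊕ 0x69 = 0xF3
  0xF3 ⊕ 0x1E = 0xED
  0xED ⊕ 0xAB = 0x46
  0x46 ⊕ 0xBA = 0xFC

FC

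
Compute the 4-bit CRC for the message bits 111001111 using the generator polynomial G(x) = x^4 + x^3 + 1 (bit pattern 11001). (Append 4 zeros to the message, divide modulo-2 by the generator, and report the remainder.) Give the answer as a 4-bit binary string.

1110

Append 4 zeros: 1110011110000. Divide by 11001 (XOR where the leading bit is 1):
  pos 0: 11100 XOR 11001 = 00101
  pos 2: 10111 XOR 11001 = 01110
  pos 3: 11101 XOR 11001 = 00100
  pos 5: 10010 XOR 11001 = 01011
  pos 6: 10110 XOR 11001 = 01111
  pos 7: 11110 XOR 11001 = 00111
Remainder (last 4 bits) = 1110. This is the CRC / FCS.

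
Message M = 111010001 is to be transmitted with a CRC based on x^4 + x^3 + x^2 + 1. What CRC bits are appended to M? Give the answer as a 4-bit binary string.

1101

Append 4 zeros: 1110100010000. Divide by 11101 (XOR where the leading bit is 1):
  pos 0: 11101 XOR 11101 = 00000
  pos 8: 10000 XOR 11101 = 01101
Remainder (last 4 bits) = 1101. This is the CRC / FCS.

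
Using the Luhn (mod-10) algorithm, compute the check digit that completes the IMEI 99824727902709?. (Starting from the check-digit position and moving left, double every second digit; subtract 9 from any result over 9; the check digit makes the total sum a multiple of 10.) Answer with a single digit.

9

Partial digits right→left: 9 0 7 2 0 9 7 2 7 4 2 8 9 9
Double every second digit counting from the check-digit position (so the 1st, 3rd, 5th, ... of the partial from the right).
  doubled (with −9 where >9): 9 5 0 5 5 4 9 → sum 37
  kept as-is: 0 2 9 2 4 8 9 → sum 34
Total = 37 + 34 = 71.
Check digit = (10 − (71 mod 10)) mod 10 = 9.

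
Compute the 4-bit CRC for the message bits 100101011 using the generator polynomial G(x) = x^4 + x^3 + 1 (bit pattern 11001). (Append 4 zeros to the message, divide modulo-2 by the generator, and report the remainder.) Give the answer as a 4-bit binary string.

Append 4 zeros: 1001010110000. Divide by 11001 (XOR where the leading bit is 1):
  pos 0: 10010 XOR 11001 = 01011
  pos 1: 10111 XOR 11001 = 01110
  pos 2: 11100 XOR 11001 = 00101
  pos 4: 10111 XOR 11001 = 01110
  pos 5: 11100 XOR 11001 = 00101
  pos 7: 10100 XOR 11001 = 01101
  pos 8: 11010 XOR 11001 = 00011
Remainder (last 4 bits) = 0011. This is the CRC / FCS.

0011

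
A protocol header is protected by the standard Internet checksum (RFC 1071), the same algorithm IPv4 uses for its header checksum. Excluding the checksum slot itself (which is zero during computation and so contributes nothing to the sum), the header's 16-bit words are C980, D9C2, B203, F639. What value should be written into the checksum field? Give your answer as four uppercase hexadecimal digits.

B47E

One's-complement addition (fold any carry out of bit 15 back into bit 0):
  0xC980 + 0xD9C2 = 0x1A342 → wrap carry → 0xA343
  0xA343 + 0xB203 = 0x15546 → wrap carry → 0x5547
  0x5547 + 0xF639 = 0x14B80 → wrap carry → 0x4B81
One's-complement sum = 0x4B81.
Checksum = ~0x4B81 & 0xFFFF = 0xB47E.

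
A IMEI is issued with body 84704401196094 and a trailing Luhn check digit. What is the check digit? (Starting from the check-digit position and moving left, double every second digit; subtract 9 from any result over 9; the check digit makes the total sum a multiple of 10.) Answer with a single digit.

Partial digits right→left: 4 9 0 6 9 1 1 0 4 4 0 7 4 8
Double every second digit counting from the check-digit position (so the 1st, 3rd, 5th, ... of the partial from the right).
  doubled (with −9 where >9): 8 0 9 2 8 0 8 → sum 35
  kept as-is: 9 6 1 0 4 7 8 → sum 35
Total = 35 + 35 = 70.
Check digit = (10 − (70 mod 10)) mod 10 = 0.

0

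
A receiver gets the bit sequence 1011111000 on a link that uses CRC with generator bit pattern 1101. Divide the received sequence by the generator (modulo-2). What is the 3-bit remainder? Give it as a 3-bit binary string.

Modulo-2 division of 1011111000 by 1101:
  pos 0: 1011 XOR 1101 = 0110
  pos 1: 1101 XOR 1101 = 0000
  pos 5: 1100 XOR 1101 = 0001
Remainder = 010 (nonzero — an error is detected).

010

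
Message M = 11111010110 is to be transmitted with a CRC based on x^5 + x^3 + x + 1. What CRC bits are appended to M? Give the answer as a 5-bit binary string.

Append 5 zeros: 1111101011000000. Divide by 101011 (XOR where the leading bit is 1):
  pos 0: 111110 XOR 101011 = 010101
  pos 1: 101011 XOR 101011 = 000000
  pos 8: 110000 XOR 101011 = 011011
  pos 9: 110110 XOR 101011 = 011101
  pos 10: 111010 XOR 101011 = 010001
Remainder (last 5 bits) = 10001. This is the CRC / FCS.

10001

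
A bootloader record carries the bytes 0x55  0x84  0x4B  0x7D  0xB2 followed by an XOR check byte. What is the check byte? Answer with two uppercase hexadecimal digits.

XOR the bytes together:
  start with 0x55
  0x55 ⊕ 0x84 = 0xD1
  0xD1 ⊕ 0x4B = 0x9A
  0x9A ⊕ 0x7D = 0xE7
  0xE7 ⊕ 0xB2 = 0x55

55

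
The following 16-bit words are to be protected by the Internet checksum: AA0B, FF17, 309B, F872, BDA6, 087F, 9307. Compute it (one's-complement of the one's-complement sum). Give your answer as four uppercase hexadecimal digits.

D4A0

One's-complement addition (fold any carry out of bit 15 back into bit 0):
  0xAA0B + 0xFF17 = 0x1A922 → wrap carry → 0xA923
  0xA923 + 0x309B = 0x0D9BE
  0xD9BE + 0xF872 = 0x1D230 → wrap carry → 0xD231
  0xD231 + 0xBDA6 = 0x18FD7 → wrap carry → 0x8FD8
  0x8FD8 + 0x087F = 0x09857
  0x9857 + 0x9307 = 0x12B5E → wrap carry → 0x2B5F
One's-complement sum = 0x2B5F.
Checksum = ~0x2B5F & 0xFFFF = 0xD4A0.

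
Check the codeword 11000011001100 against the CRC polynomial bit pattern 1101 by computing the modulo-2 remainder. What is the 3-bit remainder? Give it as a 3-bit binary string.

Modulo-2 division of 11000011001100 by 1101:
  pos 0: 1100 XOR 1101 = 0001
  pos 3: 1001 XOR 1101 = 0100
  pos 4: 1001 XOR 1101 = 0100
  pos 5: 1000 XOR 1101 = 0101
  pos 6: 1010 XOR 1101 = 0111
  pos 7: 1111 XOR 1101 = 0010
  pos 9: 1010 XOR 1101 = 0111
  pos 10: 1110 XOR 1101 = 0011
Remainder = 011 (nonzero — an error is detected).

011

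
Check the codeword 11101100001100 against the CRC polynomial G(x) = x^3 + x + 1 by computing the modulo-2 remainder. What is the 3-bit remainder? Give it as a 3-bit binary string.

Modulo-2 division of 11101100001100 by 1011:
  pos 0: 1110 XOR 1011 = 0101
  pos 1: 1011 XOR 1011 = 0000
  pos 5: 1000 XOR 1011 = 0011
  pos 7: 1101 XOR 1011 = 0110
  pos 8: 1101 XOR 1011 = 0110
  pos 9: 1100 XOR 1011 = 0111
  pos 10: 1110 XOR 1011 = 0101
Remainder = 101 (nonzero — an error is detected).

101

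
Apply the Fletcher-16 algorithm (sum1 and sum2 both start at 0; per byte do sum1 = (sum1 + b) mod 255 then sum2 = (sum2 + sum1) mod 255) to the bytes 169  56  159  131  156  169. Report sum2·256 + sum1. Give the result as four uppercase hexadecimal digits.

FE4B

Running sums (mod 255):
  after byte 0 (169): sum1=169, sum2=169
  after byte 1 (56): sum1=225, sum2=139
  after byte 2 (159): sum1=129, sum2=13
  after byte 3 (131): sum1=5, sum2=18
  after byte 4 (156): sum1=161, sum2=179
  after byte 5 (169): sum1=75, sum2=254
Checksum = sum2·256 + sum1 = 254·256 + 75 = 65099 = 0xFE4B.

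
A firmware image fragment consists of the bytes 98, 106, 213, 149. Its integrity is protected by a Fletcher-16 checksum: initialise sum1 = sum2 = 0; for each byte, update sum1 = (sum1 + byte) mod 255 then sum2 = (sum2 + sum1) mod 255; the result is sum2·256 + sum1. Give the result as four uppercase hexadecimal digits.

0A38

Running sums (mod 255):
  after byte 0 (98): sum1=98, sum2=98
  after byte 1 (106): sum1=204, sum2=47
  after byte 2 (213): sum1=162, sum2=209
  after byte 3 (149): sum1=56, sum2=10
Checksum = sum2·256 + sum1 = 10·256 + 56 = 2616 = 0x0A38.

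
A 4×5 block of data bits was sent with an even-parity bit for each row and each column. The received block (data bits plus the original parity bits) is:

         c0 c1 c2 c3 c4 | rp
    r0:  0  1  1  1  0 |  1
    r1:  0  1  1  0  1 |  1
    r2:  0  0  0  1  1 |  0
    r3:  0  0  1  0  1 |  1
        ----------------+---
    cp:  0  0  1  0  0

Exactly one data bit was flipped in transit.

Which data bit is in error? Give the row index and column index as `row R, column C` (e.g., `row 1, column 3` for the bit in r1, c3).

row 3, column 4

Recompute each row's even parity and compare to rp:
  r0: data parity 1, sent rp 1 → ok
  r1: data parity 1, sent rp 1 → ok
  r2: data parity 0, sent rp 0 → ok
  r3: data parity 0, sent rp 1 → mismatch
Recompute each column's even parity and compare to cp:
  c0: data parity 0, sent cp 0 → ok
  c1: data parity 0, sent cp 0 → ok
  c2: data parity 1, sent cp 1 → ok
  c3: data parity 0, sent cp 0 → ok
  c4: data parity 1, sent cp 0 → mismatch
Exactly one row (r3) and one column (c4) fail → the flipped bit is at their intersection.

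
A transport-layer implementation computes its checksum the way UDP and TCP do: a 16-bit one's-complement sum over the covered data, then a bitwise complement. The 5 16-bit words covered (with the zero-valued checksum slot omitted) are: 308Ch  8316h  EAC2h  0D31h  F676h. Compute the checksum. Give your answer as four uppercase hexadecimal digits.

One's-complement addition (fold any carry out of bit 15 back into bit 0):
  0x308C + 0x8316 = 0x0B3A2
  0xB3A2 + 0xEAC2 = 0x19E64 → wrap carry → 0x9E65
  0x9E65 + 0x0D31 = 0x0AB96
  0xAB96 + 0xF676 = 0x1A20C → wrap carry → 0xA20D
One's-complement sum = 0xA20D.
Checksum = ~0xA20D & 0xFFFF = 0x5DF2.

5DF2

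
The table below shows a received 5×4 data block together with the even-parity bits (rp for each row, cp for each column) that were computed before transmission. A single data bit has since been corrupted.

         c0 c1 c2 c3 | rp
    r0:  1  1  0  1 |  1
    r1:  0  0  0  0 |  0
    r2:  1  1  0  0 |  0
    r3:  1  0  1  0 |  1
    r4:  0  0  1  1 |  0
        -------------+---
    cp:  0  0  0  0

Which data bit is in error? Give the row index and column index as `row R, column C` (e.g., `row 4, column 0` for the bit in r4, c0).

Recompute each row's even parity and compare to rp:
  r0: data parity 1, sent rp 1 → ok
  r1: data parity 0, sent rp 0 → ok
  r2: data parity 0, sent rp 0 → ok
  r3: data parity 0, sent rp 1 → mismatch
  r4: data parity 0, sent rp 0 → ok
Recompute each column's even parity and compare to cp:
  c0: data parity 1, sent cp 0 → mismatch
  c1: data parity 0, sent cp 0 → ok
  c2: data parity 0, sent cp 0 → ok
  c3: data parity 0, sent cp 0 → ok
Exactly one row (r3) and one column (c0) fail → the flipped bit is at their intersection.

row 3, column 0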